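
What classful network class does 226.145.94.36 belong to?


First octet: 226
Binary: 11100010
1110xxxx -> Class D (224-239)
Class D (multicast), default mask N/A


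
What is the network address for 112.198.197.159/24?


IP:   01110000.11000110.11000101.10011111
Mask: 11111111.11111111.11111111.00000000
AND operation:
Net:  01110000.11000110.11000101.00000000
Network: 112.198.197.0/24


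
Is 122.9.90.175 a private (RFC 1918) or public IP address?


RFC 1918 private ranges:
  10.0.0.0/8 (10.0.0.0 - 10.255.255.255)
  172.16.0.0/12 (172.16.0.0 - 172.31.255.255)
  192.168.0.0/16 (192.168.0.0 - 192.168.255.255)
Public (not in any RFC 1918 range)


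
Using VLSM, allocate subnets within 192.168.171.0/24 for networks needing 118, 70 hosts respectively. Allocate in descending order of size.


118 hosts -> /25 (126 usable): 192.168.171.0/25
70 hosts -> /25 (126 usable): 192.168.171.128/25
Allocation: 192.168.171.0/25 (118 hosts, 126 usable); 192.168.171.128/25 (70 hosts, 126 usable)


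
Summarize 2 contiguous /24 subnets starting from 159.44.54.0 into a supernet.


Original prefix: /24
Number of subnets: 2 = 2^1
New prefix = 24 - 1 = 23
Supernet: 159.44.54.0/23


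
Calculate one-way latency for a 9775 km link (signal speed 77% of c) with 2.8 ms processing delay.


Speed = 0.77 * 3e5 km/s = 231000 km/s
Propagation delay = 9775 / 231000 = 0.0423 s = 42.316 ms
Processing delay = 2.8 ms
Total one-way latency = 45.116 ms


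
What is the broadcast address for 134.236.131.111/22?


Network: 134.236.128.0/22
Host bits = 10
Set all host bits to 1:
Broadcast: 134.236.131.255


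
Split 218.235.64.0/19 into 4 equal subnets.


New prefix = 19 + 2 = 21
Each subnet has 2048 addresses
  218.235.64.0/21
  218.235.72.0/21
  218.235.80.0/21
  218.235.88.0/21
Subnets: 218.235.64.0/21, 218.235.72.0/21, 218.235.80.0/21, 218.235.88.0/21


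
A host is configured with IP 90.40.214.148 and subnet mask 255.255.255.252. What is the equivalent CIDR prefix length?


Binary: 11111111.11111111.11111111.11111100
Count leading 1s
Prefix: /30


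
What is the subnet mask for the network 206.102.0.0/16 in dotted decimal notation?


/16 means 16 network bits, 16 host bits
Binary: 11111111111111110000000000000000
Mask: 255.255.0.0


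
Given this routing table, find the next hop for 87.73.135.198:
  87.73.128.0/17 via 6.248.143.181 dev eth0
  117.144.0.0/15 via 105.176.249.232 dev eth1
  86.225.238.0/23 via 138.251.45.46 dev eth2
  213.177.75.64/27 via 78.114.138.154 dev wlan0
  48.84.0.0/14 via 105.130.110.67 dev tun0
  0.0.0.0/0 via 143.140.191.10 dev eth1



Longest prefix match for 87.73.135.198:
  /17 87.73.128.0: MATCH
  /15 117.144.0.0: no
  /23 86.225.238.0: no
  /27 213.177.75.64: no
  /14 48.84.0.0: no
  /0 0.0.0.0: MATCH
Selected: next-hop 6.248.143.181 via eth0 (matched /17)


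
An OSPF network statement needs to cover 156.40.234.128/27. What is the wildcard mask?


Subnet mask: 255.255.255.224
Wildcard = 255.255.255.255 - subnet mask
255 - 255 = 0
255 - 255 = 0
255 - 255 = 0
255 - 224 = 31
Wildcard: 0.0.0.31


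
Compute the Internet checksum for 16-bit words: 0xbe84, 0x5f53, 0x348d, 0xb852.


Sum all words (with carry folding):
+ 0xbe84 = 0xbe84
+ 0x5f53 = 0x1dd8
+ 0x348d = 0x5265
+ 0xb852 = 0x0ab8
One's complement: ~0x0ab8
Checksum = 0xf547


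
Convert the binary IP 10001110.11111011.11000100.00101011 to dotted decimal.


10001110 = 142
11111011 = 251
11000100 = 196
00101011 = 43
IP: 142.251.196.43


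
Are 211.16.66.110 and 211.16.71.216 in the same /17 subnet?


Mask: 255.255.128.0
211.16.66.110 AND mask = 211.16.0.0
211.16.71.216 AND mask = 211.16.0.0
Yes, same subnet (211.16.0.0)


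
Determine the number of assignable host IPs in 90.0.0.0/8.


Host bits = 32 - 8 = 24
Total addresses = 2^24 = 16777216
Usable = total - 2 (network and broadcast)
Usable hosts: 16777214


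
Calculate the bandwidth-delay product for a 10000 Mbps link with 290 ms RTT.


BDP = bandwidth * RTT
= 10000 Mbps * 290 ms
= 10000 * 1e6 * 290 / 1000 bits
= 2900000000 bits
= 362500000 bytes
= 354003.9062 KB
BDP = 2900000000 bits (362500000 bytes)


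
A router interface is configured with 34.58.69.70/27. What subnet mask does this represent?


/27 means 27 network bits, 5 host bits
Binary: 11111111111111111111111111100000
Mask: 255.255.255.224


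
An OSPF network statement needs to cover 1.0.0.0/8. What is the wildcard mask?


Subnet mask: 255.0.0.0
Wildcard = 255.255.255.255 - subnet mask
255 - 255 = 0
255 - 0 = 255
255 - 0 = 255
255 - 0 = 255
Wildcard: 0.255.255.255


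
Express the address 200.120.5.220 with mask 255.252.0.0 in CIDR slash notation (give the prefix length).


Binary: 11111111.11111100.00000000.00000000
Count leading 1s
Prefix: /14


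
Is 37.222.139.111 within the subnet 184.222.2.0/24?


Subnet network: 184.222.2.0
Test IP AND mask: 37.222.139.0
No, 37.222.139.111 is not in 184.222.2.0/24


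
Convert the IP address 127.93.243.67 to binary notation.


127 = 01111111
93 = 01011101
243 = 11110011
67 = 01000011
Binary: 01111111.01011101.11110011.01000011


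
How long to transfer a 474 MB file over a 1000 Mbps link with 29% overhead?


Effective throughput = 1000 * (1 - 29/100) = 710 Mbps
File size in Mb = 474 * 8 = 3792 Mb
Time = 3792 / 710
Time = 5.3408 seconds


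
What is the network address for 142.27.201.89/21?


IP:   10001110.00011011.11001001.01011001
Mask: 11111111.11111111.11111000.00000000
AND operation:
Net:  10001110.00011011.11001000.00000000
Network: 142.27.200.0/21


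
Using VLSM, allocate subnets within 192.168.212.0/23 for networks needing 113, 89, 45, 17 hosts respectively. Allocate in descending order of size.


113 hosts -> /25 (126 usable): 192.168.212.0/25
89 hosts -> /25 (126 usable): 192.168.212.128/25
45 hosts -> /26 (62 usable): 192.168.213.0/26
17 hosts -> /27 (30 usable): 192.168.213.64/27
Allocation: 192.168.212.0/25 (113 hosts, 126 usable); 192.168.212.128/25 (89 hosts, 126 usable); 192.168.213.0/26 (45 hosts, 62 usable); 192.168.213.64/27 (17 hosts, 30 usable)


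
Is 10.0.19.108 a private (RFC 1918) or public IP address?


RFC 1918 private ranges:
  10.0.0.0/8 (10.0.0.0 - 10.255.255.255)
  172.16.0.0/12 (172.16.0.0 - 172.31.255.255)
  192.168.0.0/16 (192.168.0.0 - 192.168.255.255)
Private (in 10.0.0.0/8)


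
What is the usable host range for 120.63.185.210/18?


Network: 120.63.128.0
Broadcast: 120.63.191.255
First usable = network + 1
Last usable = broadcast - 1
Range: 120.63.128.1 to 120.63.191.254


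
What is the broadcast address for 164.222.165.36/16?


Network: 164.222.0.0/16
Host bits = 16
Set all host bits to 1:
Broadcast: 164.222.255.255


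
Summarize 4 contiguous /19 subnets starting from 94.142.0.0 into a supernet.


Original prefix: /19
Number of subnets: 4 = 2^2
New prefix = 19 - 2 = 17
Supernet: 94.142.0.0/17


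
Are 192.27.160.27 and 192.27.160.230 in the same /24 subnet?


Mask: 255.255.255.0
192.27.160.27 AND mask = 192.27.160.0
192.27.160.230 AND mask = 192.27.160.0
Yes, same subnet (192.27.160.0)


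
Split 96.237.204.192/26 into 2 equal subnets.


New prefix = 26 + 1 = 27
Each subnet has 32 addresses
  96.237.204.192/27
  96.237.204.224/27
Subnets: 96.237.204.192/27, 96.237.204.224/27


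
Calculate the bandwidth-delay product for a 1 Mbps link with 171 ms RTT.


BDP = bandwidth * RTT
= 1 Mbps * 171 ms
= 1 * 1e6 * 171 / 1000 bits
= 171000 bits
= 21375 bytes
= 20.874 KB
BDP = 171000 bits (21375 bytes)


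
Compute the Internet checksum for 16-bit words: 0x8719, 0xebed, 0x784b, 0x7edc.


Sum all words (with carry folding):
+ 0x8719 = 0x8719
+ 0xebed = 0x7307
+ 0x784b = 0xeb52
+ 0x7edc = 0x6a2f
One's complement: ~0x6a2f
Checksum = 0x95d0


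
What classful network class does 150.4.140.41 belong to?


First octet: 150
Binary: 10010110
10xxxxxx -> Class B (128-191)
Class B, default mask 255.255.0.0 (/16)


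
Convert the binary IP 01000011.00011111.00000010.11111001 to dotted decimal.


01000011 = 67
00011111 = 31
00000010 = 2
11111001 = 249
IP: 67.31.2.249


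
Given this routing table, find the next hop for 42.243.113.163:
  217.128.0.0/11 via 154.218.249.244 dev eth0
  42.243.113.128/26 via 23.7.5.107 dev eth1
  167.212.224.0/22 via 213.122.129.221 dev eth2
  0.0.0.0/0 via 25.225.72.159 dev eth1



Longest prefix match for 42.243.113.163:
  /11 217.128.0.0: no
  /26 42.243.113.128: MATCH
  /22 167.212.224.0: no
  /0 0.0.0.0: MATCH
Selected: next-hop 23.7.5.107 via eth1 (matched /26)


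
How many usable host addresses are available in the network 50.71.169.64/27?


Host bits = 32 - 27 = 5
Total addresses = 2^5 = 32
Usable = total - 2 (network and broadcast)
Usable hosts: 30


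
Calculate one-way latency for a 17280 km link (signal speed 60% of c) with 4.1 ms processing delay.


Speed = 0.6 * 3e5 km/s = 180000 km/s
Propagation delay = 17280 / 180000 = 0.096 s = 96 ms
Processing delay = 4.1 ms
Total one-way latency = 100.1 ms


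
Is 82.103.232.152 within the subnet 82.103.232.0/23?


Subnet network: 82.103.232.0
Test IP AND mask: 82.103.232.0
Yes, 82.103.232.152 is in 82.103.232.0/23


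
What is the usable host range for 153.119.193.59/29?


Network: 153.119.193.56
Broadcast: 153.119.193.63
First usable = network + 1
Last usable = broadcast - 1
Range: 153.119.193.57 to 153.119.193.62


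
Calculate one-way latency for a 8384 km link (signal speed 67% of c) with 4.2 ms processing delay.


Speed = 0.67 * 3e5 km/s = 201000 km/s
Propagation delay = 8384 / 201000 = 0.0417 s = 41.7114 ms
Processing delay = 4.2 ms
Total one-way latency = 45.9114 ms


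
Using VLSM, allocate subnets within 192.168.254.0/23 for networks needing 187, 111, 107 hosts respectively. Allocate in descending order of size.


187 hosts -> /24 (254 usable): 192.168.254.0/24
111 hosts -> /25 (126 usable): 192.168.255.0/25
107 hosts -> /25 (126 usable): 192.168.255.128/25
Allocation: 192.168.254.0/24 (187 hosts, 254 usable); 192.168.255.0/25 (111 hosts, 126 usable); 192.168.255.128/25 (107 hosts, 126 usable)


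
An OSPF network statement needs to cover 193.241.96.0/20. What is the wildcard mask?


Subnet mask: 255.255.240.0
Wildcard = 255.255.255.255 - subnet mask
255 - 255 = 0
255 - 255 = 0
255 - 240 = 15
255 - 0 = 255
Wildcard: 0.0.15.255


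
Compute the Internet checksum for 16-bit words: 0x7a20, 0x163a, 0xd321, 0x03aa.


Sum all words (with carry folding):
+ 0x7a20 = 0x7a20
+ 0x163a = 0x905a
+ 0xd321 = 0x637c
+ 0x03aa = 0x6726
One's complement: ~0x6726
Checksum = 0x98d9


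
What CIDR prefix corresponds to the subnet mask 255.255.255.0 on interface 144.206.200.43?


Binary: 11111111.11111111.11111111.00000000
Count leading 1s
Prefix: /24


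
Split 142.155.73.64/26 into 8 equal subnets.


New prefix = 26 + 3 = 29
Each subnet has 8 addresses
  142.155.73.64/29
  142.155.73.72/29
  142.155.73.80/29
  142.155.73.88/29
  142.155.73.96/29
  142.155.73.104/29
  142.155.73.112/29
  142.155.73.120/29
Subnets: 142.155.73.64/29, 142.155.73.72/29, 142.155.73.80/29, 142.155.73.88/29, 142.155.73.96/29, 142.155.73.104/29, 142.155.73.112/29, 142.155.73.120/29


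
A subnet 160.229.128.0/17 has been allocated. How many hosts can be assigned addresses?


Host bits = 32 - 17 = 15
Total addresses = 2^15 = 32768
Usable = total - 2 (network and broadcast)
Usable hosts: 32766


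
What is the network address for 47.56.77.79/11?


IP:   00101111.00111000.01001101.01001111
Mask: 11111111.11100000.00000000.00000000
AND operation:
Net:  00101111.00100000.00000000.00000000
Network: 47.32.0.0/11


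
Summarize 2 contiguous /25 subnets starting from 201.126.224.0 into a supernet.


Original prefix: /25
Number of subnets: 2 = 2^1
New prefix = 25 - 1 = 24
Supernet: 201.126.224.0/24


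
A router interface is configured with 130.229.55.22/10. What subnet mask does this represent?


/10 means 10 network bits, 22 host bits
Binary: 11111111110000000000000000000000
Mask: 255.192.0.0


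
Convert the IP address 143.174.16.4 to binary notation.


143 = 10001111
174 = 10101110
16 = 00010000
4 = 00000100
Binary: 10001111.10101110.00010000.00000100


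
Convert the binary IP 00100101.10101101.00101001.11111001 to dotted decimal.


00100101 = 37
10101101 = 173
00101001 = 41
11111001 = 249
IP: 37.173.41.249


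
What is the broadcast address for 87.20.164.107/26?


Network: 87.20.164.64/26
Host bits = 6
Set all host bits to 1:
Broadcast: 87.20.164.127


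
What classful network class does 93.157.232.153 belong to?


First octet: 93
Binary: 01011101
0xxxxxxx -> Class A (1-126)
Class A, default mask 255.0.0.0 (/8)


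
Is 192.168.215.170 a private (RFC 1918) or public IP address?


RFC 1918 private ranges:
  10.0.0.0/8 (10.0.0.0 - 10.255.255.255)
  172.16.0.0/12 (172.16.0.0 - 172.31.255.255)
  192.168.0.0/16 (192.168.0.0 - 192.168.255.255)
Private (in 192.168.0.0/16)


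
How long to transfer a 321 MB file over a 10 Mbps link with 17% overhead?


Effective throughput = 10 * (1 - 17/100) = 8.3 Mbps
File size in Mb = 321 * 8 = 2568 Mb
Time = 2568 / 8.3
Time = 309.3976 seconds


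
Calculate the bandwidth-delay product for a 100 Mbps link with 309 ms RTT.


BDP = bandwidth * RTT
= 100 Mbps * 309 ms
= 100 * 1e6 * 309 / 1000 bits
= 30900000 bits
= 3862500 bytes
= 3771.9727 KB
BDP = 30900000 bits (3862500 bytes)


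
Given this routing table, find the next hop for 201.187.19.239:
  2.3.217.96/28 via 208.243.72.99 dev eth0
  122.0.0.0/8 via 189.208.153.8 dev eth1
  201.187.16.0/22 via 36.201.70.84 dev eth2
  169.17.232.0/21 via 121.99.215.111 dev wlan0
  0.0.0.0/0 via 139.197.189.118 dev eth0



Longest prefix match for 201.187.19.239:
  /28 2.3.217.96: no
  /8 122.0.0.0: no
  /22 201.187.16.0: MATCH
  /21 169.17.232.0: no
  /0 0.0.0.0: MATCH
Selected: next-hop 36.201.70.84 via eth2 (matched /22)


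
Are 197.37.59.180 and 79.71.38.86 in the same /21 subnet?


Mask: 255.255.248.0
197.37.59.180 AND mask = 197.37.56.0
79.71.38.86 AND mask = 79.71.32.0
No, different subnets (197.37.56.0 vs 79.71.32.0)


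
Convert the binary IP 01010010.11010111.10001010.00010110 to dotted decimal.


01010010 = 82
11010111 = 215
10001010 = 138
00010110 = 22
IP: 82.215.138.22


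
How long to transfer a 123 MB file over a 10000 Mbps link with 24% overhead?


Effective throughput = 10000 * (1 - 24/100) = 7600 Mbps
File size in Mb = 123 * 8 = 984 Mb
Time = 984 / 7600
Time = 0.1295 seconds


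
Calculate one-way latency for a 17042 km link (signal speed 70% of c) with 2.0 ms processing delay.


Speed = 0.7 * 3e5 km/s = 210000 km/s
Propagation delay = 17042 / 210000 = 0.0812 s = 81.1524 ms
Processing delay = 2.0 ms
Total one-way latency = 83.1524 ms


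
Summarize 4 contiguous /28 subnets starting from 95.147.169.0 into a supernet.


Original prefix: /28
Number of subnets: 4 = 2^2
New prefix = 28 - 2 = 26
Supernet: 95.147.169.0/26


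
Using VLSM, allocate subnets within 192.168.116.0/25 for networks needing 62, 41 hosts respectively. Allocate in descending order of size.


62 hosts -> /26 (62 usable): 192.168.116.0/26
41 hosts -> /26 (62 usable): 192.168.116.64/26
Allocation: 192.168.116.0/26 (62 hosts, 62 usable); 192.168.116.64/26 (41 hosts, 62 usable)


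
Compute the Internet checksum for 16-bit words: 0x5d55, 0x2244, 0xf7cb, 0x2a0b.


Sum all words (with carry folding):
+ 0x5d55 = 0x5d55
+ 0x2244 = 0x7f99
+ 0xf7cb = 0x7765
+ 0x2a0b = 0xa170
One's complement: ~0xa170
Checksum = 0x5e8f


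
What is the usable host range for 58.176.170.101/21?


Network: 58.176.168.0
Broadcast: 58.176.175.255
First usable = network + 1
Last usable = broadcast - 1
Range: 58.176.168.1 to 58.176.175.254


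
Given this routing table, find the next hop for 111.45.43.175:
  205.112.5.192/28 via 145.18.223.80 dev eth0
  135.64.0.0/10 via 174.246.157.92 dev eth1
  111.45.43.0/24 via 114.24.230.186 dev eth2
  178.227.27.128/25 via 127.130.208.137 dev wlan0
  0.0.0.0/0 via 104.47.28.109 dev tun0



Longest prefix match for 111.45.43.175:
  /28 205.112.5.192: no
  /10 135.64.0.0: no
  /24 111.45.43.0: MATCH
  /25 178.227.27.128: no
  /0 0.0.0.0: MATCH
Selected: next-hop 114.24.230.186 via eth2 (matched /24)


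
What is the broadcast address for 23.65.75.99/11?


Network: 23.64.0.0/11
Host bits = 21
Set all host bits to 1:
Broadcast: 23.95.255.255


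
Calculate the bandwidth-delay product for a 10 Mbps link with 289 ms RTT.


BDP = bandwidth * RTT
= 10 Mbps * 289 ms
= 10 * 1e6 * 289 / 1000 bits
= 2890000 bits
= 361250 bytes
= 352.7832 KB
BDP = 2890000 bits (361250 bytes)


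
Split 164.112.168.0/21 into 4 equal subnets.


New prefix = 21 + 2 = 23
Each subnet has 512 addresses
  164.112.168.0/23
  164.112.170.0/23
  164.112.172.0/23
  164.112.174.0/23
Subnets: 164.112.168.0/23, 164.112.170.0/23, 164.112.172.0/23, 164.112.174.0/23


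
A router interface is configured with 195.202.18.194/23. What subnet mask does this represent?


/23 means 23 network bits, 9 host bits
Binary: 11111111111111111111111000000000
Mask: 255.255.254.0


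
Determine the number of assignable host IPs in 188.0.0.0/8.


Host bits = 32 - 8 = 24
Total addresses = 2^24 = 16777216
Usable = total - 2 (network and broadcast)
Usable hosts: 16777214


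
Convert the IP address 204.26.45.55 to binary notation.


204 = 11001100
26 = 00011010
45 = 00101101
55 = 00110111
Binary: 11001100.00011010.00101101.00110111


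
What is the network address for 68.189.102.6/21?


IP:   01000100.10111101.01100110.00000110
Mask: 11111111.11111111.11111000.00000000
AND operation:
Net:  01000100.10111101.01100000.00000000
Network: 68.189.96.0/21


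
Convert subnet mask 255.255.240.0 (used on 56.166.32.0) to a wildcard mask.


Subnet mask: 255.255.240.0
Wildcard = 255.255.255.255 - subnet mask
255 - 255 = 0
255 - 255 = 0
255 - 240 = 15
255 - 0 = 255
Wildcard: 0.0.15.255


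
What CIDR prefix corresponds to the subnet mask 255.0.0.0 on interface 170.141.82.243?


Binary: 11111111.00000000.00000000.00000000
Count leading 1s
Prefix: /8


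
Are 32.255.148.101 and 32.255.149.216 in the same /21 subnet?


Mask: 255.255.248.0
32.255.148.101 AND mask = 32.255.144.0
32.255.149.216 AND mask = 32.255.144.0
Yes, same subnet (32.255.144.0)


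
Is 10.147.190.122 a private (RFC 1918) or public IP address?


RFC 1918 private ranges:
  10.0.0.0/8 (10.0.0.0 - 10.255.255.255)
  172.16.0.0/12 (172.16.0.0 - 172.31.255.255)
  192.168.0.0/16 (192.168.0.0 - 192.168.255.255)
Private (in 10.0.0.0/8)


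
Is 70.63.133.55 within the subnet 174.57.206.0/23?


Subnet network: 174.57.206.0
Test IP AND mask: 70.63.132.0
No, 70.63.133.55 is not in 174.57.206.0/23


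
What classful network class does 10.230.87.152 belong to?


First octet: 10
Binary: 00001010
0xxxxxxx -> Class A (1-126)
Class A, default mask 255.0.0.0 (/8)


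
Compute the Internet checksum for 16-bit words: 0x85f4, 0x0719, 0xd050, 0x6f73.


Sum all words (with carry folding):
+ 0x85f4 = 0x85f4
+ 0x0719 = 0x8d0d
+ 0xd050 = 0x5d5e
+ 0x6f73 = 0xccd1
One's complement: ~0xccd1
Checksum = 0x332e


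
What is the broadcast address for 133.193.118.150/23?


Network: 133.193.118.0/23
Host bits = 9
Set all host bits to 1:
Broadcast: 133.193.119.255


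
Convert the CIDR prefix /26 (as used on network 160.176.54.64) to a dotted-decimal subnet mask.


/26 means 26 network bits, 6 host bits
Binary: 11111111111111111111111111000000
Mask: 255.255.255.192


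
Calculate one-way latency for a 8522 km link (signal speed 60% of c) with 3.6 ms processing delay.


Speed = 0.6 * 3e5 km/s = 180000 km/s
Propagation delay = 8522 / 180000 = 0.0473 s = 47.3444 ms
Processing delay = 3.6 ms
Total one-way latency = 50.9444 ms


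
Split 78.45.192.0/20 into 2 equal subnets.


New prefix = 20 + 1 = 21
Each subnet has 2048 addresses
  78.45.192.0/21
  78.45.200.0/21
Subnets: 78.45.192.0/21, 78.45.200.0/21


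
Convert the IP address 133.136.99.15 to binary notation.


133 = 10000101
136 = 10001000
99 = 01100011
15 = 00001111
Binary: 10000101.10001000.01100011.00001111


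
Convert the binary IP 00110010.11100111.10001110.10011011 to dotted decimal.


00110010 = 50
11100111 = 231
10001110 = 142
10011011 = 155
IP: 50.231.142.155


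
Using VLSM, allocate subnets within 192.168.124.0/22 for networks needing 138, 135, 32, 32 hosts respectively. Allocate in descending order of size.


138 hosts -> /24 (254 usable): 192.168.124.0/24
135 hosts -> /24 (254 usable): 192.168.125.0/24
32 hosts -> /26 (62 usable): 192.168.126.0/26
32 hosts -> /26 (62 usable): 192.168.126.64/26
Allocation: 192.168.124.0/24 (138 hosts, 254 usable); 192.168.125.0/24 (135 hosts, 254 usable); 192.168.126.0/26 (32 hosts, 62 usable); 192.168.126.64/26 (32 hosts, 62 usable)


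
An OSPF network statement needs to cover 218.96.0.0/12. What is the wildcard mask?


Subnet mask: 255.240.0.0
Wildcard = 255.255.255.255 - subnet mask
255 - 255 = 0
255 - 240 = 15
255 - 0 = 255
255 - 0 = 255
Wildcard: 0.15.255.255


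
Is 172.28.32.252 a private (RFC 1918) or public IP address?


RFC 1918 private ranges:
  10.0.0.0/8 (10.0.0.0 - 10.255.255.255)
  172.16.0.0/12 (172.16.0.0 - 172.31.255.255)
  192.168.0.0/16 (192.168.0.0 - 192.168.255.255)
Private (in 172.16.0.0/12)


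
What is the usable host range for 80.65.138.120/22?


Network: 80.65.136.0
Broadcast: 80.65.139.255
First usable = network + 1
Last usable = broadcast - 1
Range: 80.65.136.1 to 80.65.139.254


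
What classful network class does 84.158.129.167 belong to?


First octet: 84
Binary: 01010100
0xxxxxxx -> Class A (1-126)
Class A, default mask 255.0.0.0 (/8)


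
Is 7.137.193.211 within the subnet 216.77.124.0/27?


Subnet network: 216.77.124.0
Test IP AND mask: 7.137.193.192
No, 7.137.193.211 is not in 216.77.124.0/27


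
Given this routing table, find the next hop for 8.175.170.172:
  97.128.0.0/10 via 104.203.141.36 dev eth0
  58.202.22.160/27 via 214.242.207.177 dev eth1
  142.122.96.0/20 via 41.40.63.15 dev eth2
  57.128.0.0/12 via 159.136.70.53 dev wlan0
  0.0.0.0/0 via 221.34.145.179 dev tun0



Longest prefix match for 8.175.170.172:
  /10 97.128.0.0: no
  /27 58.202.22.160: no
  /20 142.122.96.0: no
  /12 57.128.0.0: no
  /0 0.0.0.0: MATCH
Selected: next-hop 221.34.145.179 via tun0 (matched /0)


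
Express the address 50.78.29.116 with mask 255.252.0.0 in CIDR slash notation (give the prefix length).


Binary: 11111111.11111100.00000000.00000000
Count leading 1s
Prefix: /14


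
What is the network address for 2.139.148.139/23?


IP:   00000010.10001011.10010100.10001011
Mask: 11111111.11111111.11111110.00000000
AND operation:
Net:  00000010.10001011.10010100.00000000
Network: 2.139.148.0/23


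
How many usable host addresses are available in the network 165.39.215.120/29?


Host bits = 32 - 29 = 3
Total addresses = 2^3 = 8
Usable = total - 2 (network and broadcast)
Usable hosts: 6


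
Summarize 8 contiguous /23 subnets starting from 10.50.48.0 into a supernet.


Original prefix: /23
Number of subnets: 8 = 2^3
New prefix = 23 - 3 = 20
Supernet: 10.50.48.0/20


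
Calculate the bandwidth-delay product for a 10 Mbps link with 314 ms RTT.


BDP = bandwidth * RTT
= 10 Mbps * 314 ms
= 10 * 1e6 * 314 / 1000 bits
= 3140000 bits
= 392500 bytes
= 383.3008 KB
BDP = 3140000 bits (392500 bytes)


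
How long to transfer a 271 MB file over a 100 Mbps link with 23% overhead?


Effective throughput = 100 * (1 - 23/100) = 77 Mbps
File size in Mb = 271 * 8 = 2168 Mb
Time = 2168 / 77
Time = 28.1558 seconds


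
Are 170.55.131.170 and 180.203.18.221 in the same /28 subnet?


Mask: 255.255.255.240
170.55.131.170 AND mask = 170.55.131.160
180.203.18.221 AND mask = 180.203.18.208
No, different subnets (170.55.131.160 vs 180.203.18.208)


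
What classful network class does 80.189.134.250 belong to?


First octet: 80
Binary: 01010000
0xxxxxxx -> Class A (1-126)
Class A, default mask 255.0.0.0 (/8)


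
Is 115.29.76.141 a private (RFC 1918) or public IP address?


RFC 1918 private ranges:
  10.0.0.0/8 (10.0.0.0 - 10.255.255.255)
  172.16.0.0/12 (172.16.0.0 - 172.31.255.255)
  192.168.0.0/16 (192.168.0.0 - 192.168.255.255)
Public (not in any RFC 1918 range)


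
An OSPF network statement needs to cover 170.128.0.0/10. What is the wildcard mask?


Subnet mask: 255.192.0.0
Wildcard = 255.255.255.255 - subnet mask
255 - 255 = 0
255 - 192 = 63
255 - 0 = 255
255 - 0 = 255
Wildcard: 0.63.255.255


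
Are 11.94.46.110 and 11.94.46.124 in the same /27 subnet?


Mask: 255.255.255.224
11.94.46.110 AND mask = 11.94.46.96
11.94.46.124 AND mask = 11.94.46.96
Yes, same subnet (11.94.46.96)


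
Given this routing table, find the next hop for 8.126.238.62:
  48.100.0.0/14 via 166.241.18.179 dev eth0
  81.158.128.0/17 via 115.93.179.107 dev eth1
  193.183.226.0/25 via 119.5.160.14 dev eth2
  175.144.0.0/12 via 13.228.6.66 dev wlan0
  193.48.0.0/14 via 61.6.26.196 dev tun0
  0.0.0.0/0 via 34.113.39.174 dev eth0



Longest prefix match for 8.126.238.62:
  /14 48.100.0.0: no
  /17 81.158.128.0: no
  /25 193.183.226.0: no
  /12 175.144.0.0: no
  /14 193.48.0.0: no
  /0 0.0.0.0: MATCH
Selected: next-hop 34.113.39.174 via eth0 (matched /0)


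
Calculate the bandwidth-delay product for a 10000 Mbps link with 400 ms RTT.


BDP = bandwidth * RTT
= 10000 Mbps * 400 ms
= 10000 * 1e6 * 400 / 1000 bits
= 4000000000 bits
= 500000000 bytes
= 488281.25 KB
BDP = 4000000000 bits (500000000 bytes)


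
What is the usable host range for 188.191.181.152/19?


Network: 188.191.160.0
Broadcast: 188.191.191.255
First usable = network + 1
Last usable = broadcast - 1
Range: 188.191.160.1 to 188.191.191.254


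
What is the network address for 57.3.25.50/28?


IP:   00111001.00000011.00011001.00110010
Mask: 11111111.11111111.11111111.11110000
AND operation:
Net:  00111001.00000011.00011001.00110000
Network: 57.3.25.48/28


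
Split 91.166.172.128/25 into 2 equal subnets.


New prefix = 25 + 1 = 26
Each subnet has 64 addresses
  91.166.172.128/26
  91.166.172.192/26
Subnets: 91.166.172.128/26, 91.166.172.192/26


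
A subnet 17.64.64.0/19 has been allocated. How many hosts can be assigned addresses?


Host bits = 32 - 19 = 13
Total addresses = 2^13 = 8192
Usable = total - 2 (network and broadcast)
Usable hosts: 8190


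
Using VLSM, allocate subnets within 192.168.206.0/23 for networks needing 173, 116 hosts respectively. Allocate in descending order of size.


173 hosts -> /24 (254 usable): 192.168.206.0/24
116 hosts -> /25 (126 usable): 192.168.207.0/25
Allocation: 192.168.206.0/24 (173 hosts, 254 usable); 192.168.207.0/25 (116 hosts, 126 usable)


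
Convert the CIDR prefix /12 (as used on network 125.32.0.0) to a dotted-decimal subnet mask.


/12 means 12 network bits, 20 host bits
Binary: 11111111111100000000000000000000
Mask: 255.240.0.0


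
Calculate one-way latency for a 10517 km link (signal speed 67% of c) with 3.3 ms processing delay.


Speed = 0.67 * 3e5 km/s = 201000 km/s
Propagation delay = 10517 / 201000 = 0.0523 s = 52.3234 ms
Processing delay = 3.3 ms
Total one-way latency = 55.6234 ms


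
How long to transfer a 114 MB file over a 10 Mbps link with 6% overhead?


Effective throughput = 10 * (1 - 6/100) = 9.4 Mbps
File size in Mb = 114 * 8 = 912 Mb
Time = 912 / 9.4
Time = 97.0213 seconds


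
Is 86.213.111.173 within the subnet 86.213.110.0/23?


Subnet network: 86.213.110.0
Test IP AND mask: 86.213.110.0
Yes, 86.213.111.173 is in 86.213.110.0/23


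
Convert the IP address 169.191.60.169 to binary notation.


169 = 10101001
191 = 10111111
60 = 00111100
169 = 10101001
Binary: 10101001.10111111.00111100.10101001


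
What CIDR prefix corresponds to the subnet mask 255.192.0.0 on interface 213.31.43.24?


Binary: 11111111.11000000.00000000.00000000
Count leading 1s
Prefix: /10


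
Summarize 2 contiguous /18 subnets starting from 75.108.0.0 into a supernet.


Original prefix: /18
Number of subnets: 2 = 2^1
New prefix = 18 - 1 = 17
Supernet: 75.108.0.0/17


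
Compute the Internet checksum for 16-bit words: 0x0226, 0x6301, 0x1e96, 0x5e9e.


Sum all words (with carry folding):
+ 0x0226 = 0x0226
+ 0x6301 = 0x6527
+ 0x1e96 = 0x83bd
+ 0x5e9e = 0xe25b
One's complement: ~0xe25b
Checksum = 0x1da4


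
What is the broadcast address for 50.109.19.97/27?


Network: 50.109.19.96/27
Host bits = 5
Set all host bits to 1:
Broadcast: 50.109.19.127


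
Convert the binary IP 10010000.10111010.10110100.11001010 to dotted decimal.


10010000 = 144
10111010 = 186
10110100 = 180
11001010 = 202
IP: 144.186.180.202


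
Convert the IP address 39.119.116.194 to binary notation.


39 = 00100111
119 = 01110111
116 = 01110100
194 = 11000010
Binary: 00100111.01110111.01110100.11000010


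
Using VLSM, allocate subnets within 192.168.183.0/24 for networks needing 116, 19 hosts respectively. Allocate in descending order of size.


116 hosts -> /25 (126 usable): 192.168.183.0/25
19 hosts -> /27 (30 usable): 192.168.183.128/27
Allocation: 192.168.183.0/25 (116 hosts, 126 usable); 192.168.183.128/27 (19 hosts, 30 usable)


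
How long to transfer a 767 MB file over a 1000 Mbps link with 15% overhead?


Effective throughput = 1000 * (1 - 15/100) = 850 Mbps
File size in Mb = 767 * 8 = 6136 Mb
Time = 6136 / 850
Time = 7.2188 seconds


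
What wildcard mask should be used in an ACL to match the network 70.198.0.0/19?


Subnet mask: 255.255.224.0
Wildcard = 255.255.255.255 - subnet mask
255 - 255 = 0
255 - 255 = 0
255 - 224 = 31
255 - 0 = 255
Wildcard: 0.0.31.255


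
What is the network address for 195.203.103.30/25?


IP:   11000011.11001011.01100111.00011110
Mask: 11111111.11111111.11111111.10000000
AND operation:
Net:  11000011.11001011.01100111.00000000
Network: 195.203.103.0/25


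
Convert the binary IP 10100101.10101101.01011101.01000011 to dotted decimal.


10100101 = 165
10101101 = 173
01011101 = 93
01000011 = 67
IP: 165.173.93.67


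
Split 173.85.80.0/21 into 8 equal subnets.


New prefix = 21 + 3 = 24
Each subnet has 256 addresses
  173.85.80.0/24
  173.85.81.0/24
  173.85.82.0/24
  173.85.83.0/24
  173.85.84.0/24
  173.85.85.0/24
  173.85.86.0/24
  173.85.87.0/24
Subnets: 173.85.80.0/24, 173.85.81.0/24, 173.85.82.0/24, 173.85.83.0/24, 173.85.84.0/24, 173.85.85.0/24, 173.85.86.0/24, 173.85.87.0/24


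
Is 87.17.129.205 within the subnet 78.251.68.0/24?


Subnet network: 78.251.68.0
Test IP AND mask: 87.17.129.0
No, 87.17.129.205 is not in 78.251.68.0/24


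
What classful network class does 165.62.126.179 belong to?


First octet: 165
Binary: 10100101
10xxxxxx -> Class B (128-191)
Class B, default mask 255.255.0.0 (/16)


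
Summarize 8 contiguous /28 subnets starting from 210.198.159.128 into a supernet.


Original prefix: /28
Number of subnets: 8 = 2^3
New prefix = 28 - 3 = 25
Supernet: 210.198.159.128/25


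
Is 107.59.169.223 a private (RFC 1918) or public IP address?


RFC 1918 private ranges:
  10.0.0.0/8 (10.0.0.0 - 10.255.255.255)
  172.16.0.0/12 (172.16.0.0 - 172.31.255.255)
  192.168.0.0/16 (192.168.0.0 - 192.168.255.255)
Public (not in any RFC 1918 range)


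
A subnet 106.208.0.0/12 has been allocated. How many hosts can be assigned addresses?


Host bits = 32 - 12 = 20
Total addresses = 2^20 = 1048576
Usable = total - 2 (network and broadcast)
Usable hosts: 1048574


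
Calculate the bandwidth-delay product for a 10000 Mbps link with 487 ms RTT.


BDP = bandwidth * RTT
= 10000 Mbps * 487 ms
= 10000 * 1e6 * 487 / 1000 bits
= 4870000000 bits
= 608750000 bytes
= 594482.4219 KB
BDP = 4870000000 bits (608750000 bytes)


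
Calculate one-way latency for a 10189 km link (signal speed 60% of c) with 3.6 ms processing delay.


Speed = 0.6 * 3e5 km/s = 180000 km/s
Propagation delay = 10189 / 180000 = 0.0566 s = 56.6056 ms
Processing delay = 3.6 ms
Total one-way latency = 60.2056 ms


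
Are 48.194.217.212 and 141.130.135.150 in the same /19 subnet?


Mask: 255.255.224.0
48.194.217.212 AND mask = 48.194.192.0
141.130.135.150 AND mask = 141.130.128.0
No, different subnets (48.194.192.0 vs 141.130.128.0)


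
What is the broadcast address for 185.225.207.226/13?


Network: 185.224.0.0/13
Host bits = 19
Set all host bits to 1:
Broadcast: 185.231.255.255


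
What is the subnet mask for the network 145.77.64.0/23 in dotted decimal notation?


/23 means 23 network bits, 9 host bits
Binary: 11111111111111111111111000000000
Mask: 255.255.254.0


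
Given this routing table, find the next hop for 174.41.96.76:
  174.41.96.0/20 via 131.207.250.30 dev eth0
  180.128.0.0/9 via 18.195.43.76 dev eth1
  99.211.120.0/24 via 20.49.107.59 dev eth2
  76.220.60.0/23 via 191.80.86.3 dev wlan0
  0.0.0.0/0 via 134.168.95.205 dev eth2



Longest prefix match for 174.41.96.76:
  /20 174.41.96.0: MATCH
  /9 180.128.0.0: no
  /24 99.211.120.0: no
  /23 76.220.60.0: no
  /0 0.0.0.0: MATCH
Selected: next-hop 131.207.250.30 via eth0 (matched /20)


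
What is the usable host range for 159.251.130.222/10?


Network: 159.192.0.0
Broadcast: 159.255.255.255
First usable = network + 1
Last usable = broadcast - 1
Range: 159.192.0.1 to 159.255.255.254


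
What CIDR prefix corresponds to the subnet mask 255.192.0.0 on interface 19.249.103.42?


Binary: 11111111.11000000.00000000.00000000
Count leading 1s
Prefix: /10


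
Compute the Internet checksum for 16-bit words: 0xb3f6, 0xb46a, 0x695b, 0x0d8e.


Sum all words (with carry folding):
+ 0xb3f6 = 0xb3f6
+ 0xb46a = 0x6861
+ 0x695b = 0xd1bc
+ 0x0d8e = 0xdf4a
One's complement: ~0xdf4a
Checksum = 0x20b5


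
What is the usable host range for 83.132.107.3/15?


Network: 83.132.0.0
Broadcast: 83.133.255.255
First usable = network + 1
Last usable = broadcast - 1
Range: 83.132.0.1 to 83.133.255.254


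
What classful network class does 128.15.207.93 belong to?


First octet: 128
Binary: 10000000
10xxxxxx -> Class B (128-191)
Class B, default mask 255.255.0.0 (/16)


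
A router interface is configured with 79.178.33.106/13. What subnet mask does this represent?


/13 means 13 network bits, 19 host bits
Binary: 11111111111110000000000000000000
Mask: 255.248.0.0


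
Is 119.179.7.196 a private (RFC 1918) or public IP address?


RFC 1918 private ranges:
  10.0.0.0/8 (10.0.0.0 - 10.255.255.255)
  172.16.0.0/12 (172.16.0.0 - 172.31.255.255)
  192.168.0.0/16 (192.168.0.0 - 192.168.255.255)
Public (not in any RFC 1918 range)


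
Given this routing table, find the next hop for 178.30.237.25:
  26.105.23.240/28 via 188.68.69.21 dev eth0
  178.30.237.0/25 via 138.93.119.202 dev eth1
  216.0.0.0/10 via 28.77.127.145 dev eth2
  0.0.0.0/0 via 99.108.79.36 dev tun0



Longest prefix match for 178.30.237.25:
  /28 26.105.23.240: no
  /25 178.30.237.0: MATCH
  /10 216.0.0.0: no
  /0 0.0.0.0: MATCH
Selected: next-hop 138.93.119.202 via eth1 (matched /25)


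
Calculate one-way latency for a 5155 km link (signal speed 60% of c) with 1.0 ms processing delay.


Speed = 0.6 * 3e5 km/s = 180000 km/s
Propagation delay = 5155 / 180000 = 0.0286 s = 28.6389 ms
Processing delay = 1.0 ms
Total one-way latency = 29.6389 ms


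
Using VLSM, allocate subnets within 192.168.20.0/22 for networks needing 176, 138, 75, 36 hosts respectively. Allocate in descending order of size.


176 hosts -> /24 (254 usable): 192.168.20.0/24
138 hosts -> /24 (254 usable): 192.168.21.0/24
75 hosts -> /25 (126 usable): 192.168.22.0/25
36 hosts -> /26 (62 usable): 192.168.22.128/26
Allocation: 192.168.20.0/24 (176 hosts, 254 usable); 192.168.21.0/24 (138 hosts, 254 usable); 192.168.22.0/25 (75 hosts, 126 usable); 192.168.22.128/26 (36 hosts, 62 usable)


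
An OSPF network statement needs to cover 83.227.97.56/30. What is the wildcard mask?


Subnet mask: 255.255.255.252
Wildcard = 255.255.255.255 - subnet mask
255 - 255 = 0
255 - 255 = 0
255 - 255 = 0
255 - 252 = 3
Wildcard: 0.0.0.3


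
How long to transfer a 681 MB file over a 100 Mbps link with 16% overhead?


Effective throughput = 100 * (1 - 16/100) = 84 Mbps
File size in Mb = 681 * 8 = 5448 Mb
Time = 5448 / 84
Time = 64.8571 seconds


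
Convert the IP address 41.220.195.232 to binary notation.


41 = 00101001
220 = 11011100
195 = 11000011
232 = 11101000
Binary: 00101001.11011100.11000011.11101000


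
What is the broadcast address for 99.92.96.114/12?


Network: 99.80.0.0/12
Host bits = 20
Set all host bits to 1:
Broadcast: 99.95.255.255


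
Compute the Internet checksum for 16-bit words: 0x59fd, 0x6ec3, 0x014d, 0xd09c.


Sum all words (with carry folding):
+ 0x59fd = 0x59fd
+ 0x6ec3 = 0xc8c0
+ 0x014d = 0xca0d
+ 0xd09c = 0x9aaa
One's complement: ~0x9aaa
Checksum = 0x6555


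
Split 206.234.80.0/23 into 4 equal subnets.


New prefix = 23 + 2 = 25
Each subnet has 128 addresses
  206.234.80.0/25
  206.234.80.128/25
  206.234.81.0/25
  206.234.81.128/25
Subnets: 206.234.80.0/25, 206.234.80.128/25, 206.234.81.0/25, 206.234.81.128/25


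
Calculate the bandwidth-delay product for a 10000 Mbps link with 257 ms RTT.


BDP = bandwidth * RTT
= 10000 Mbps * 257 ms
= 10000 * 1e6 * 257 / 1000 bits
= 2570000000 bits
= 321250000 bytes
= 313720.7031 KB
BDP = 2570000000 bits (321250000 bytes)


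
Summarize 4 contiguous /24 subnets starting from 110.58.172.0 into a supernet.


Original prefix: /24
Number of subnets: 4 = 2^2
New prefix = 24 - 2 = 22
Supernet: 110.58.172.0/22


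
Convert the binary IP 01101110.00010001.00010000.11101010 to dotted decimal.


01101110 = 110
00010001 = 17
00010000 = 16
11101010 = 234
IP: 110.17.16.234


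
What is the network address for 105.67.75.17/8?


IP:   01101001.01000011.01001011.00010001
Mask: 11111111.00000000.00000000.00000000
AND operation:
Net:  01101001.00000000.00000000.00000000
Network: 105.0.0.0/8


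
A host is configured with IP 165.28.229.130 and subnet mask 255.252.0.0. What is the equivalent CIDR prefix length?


Binary: 11111111.11111100.00000000.00000000
Count leading 1s
Prefix: /14


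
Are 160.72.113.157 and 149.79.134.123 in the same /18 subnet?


Mask: 255.255.192.0
160.72.113.157 AND mask = 160.72.64.0
149.79.134.123 AND mask = 149.79.128.0
No, different subnets (160.72.64.0 vs 149.79.128.0)


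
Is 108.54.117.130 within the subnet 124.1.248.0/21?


Subnet network: 124.1.248.0
Test IP AND mask: 108.54.112.0
No, 108.54.117.130 is not in 124.1.248.0/21


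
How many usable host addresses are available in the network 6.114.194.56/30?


Host bits = 32 - 30 = 2
Total addresses = 2^2 = 4
Usable = total - 2 (network and broadcast)
Usable hosts: 2


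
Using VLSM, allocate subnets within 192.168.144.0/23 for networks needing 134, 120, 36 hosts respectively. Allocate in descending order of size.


134 hosts -> /24 (254 usable): 192.168.144.0/24
120 hosts -> /25 (126 usable): 192.168.145.0/25
36 hosts -> /26 (62 usable): 192.168.145.128/26
Allocation: 192.168.144.0/24 (134 hosts, 254 usable); 192.168.145.0/25 (120 hosts, 126 usable); 192.168.145.128/26 (36 hosts, 62 usable)


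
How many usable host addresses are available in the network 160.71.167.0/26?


Host bits = 32 - 26 = 6
Total addresses = 2^6 = 64
Usable = total - 2 (network and broadcast)
Usable hosts: 62


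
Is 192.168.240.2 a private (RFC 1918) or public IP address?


RFC 1918 private ranges:
  10.0.0.0/8 (10.0.0.0 - 10.255.255.255)
  172.16.0.0/12 (172.16.0.0 - 172.31.255.255)
  192.168.0.0/16 (192.168.0.0 - 192.168.255.255)
Private (in 192.168.0.0/16)


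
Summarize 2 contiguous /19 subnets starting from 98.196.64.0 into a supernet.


Original prefix: /19
Number of subnets: 2 = 2^1
New prefix = 19 - 1 = 18
Supernet: 98.196.64.0/18
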